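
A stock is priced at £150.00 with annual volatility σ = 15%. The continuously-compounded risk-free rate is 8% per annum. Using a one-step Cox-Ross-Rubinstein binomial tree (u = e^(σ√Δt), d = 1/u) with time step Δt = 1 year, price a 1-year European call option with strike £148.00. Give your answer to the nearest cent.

CRR parameters: u = e^(σ√Δt) = e^(0.15·√1) = 1.1618, d = 1/u = 0.8607
Per-period rate: rΔt = 0.08·1 = 0.08, so R = e^0.08 = 1.0833
Risk-neutral probability p = (e^0.08 − 0.8607)/(1.1618 − 0.8607) = 0.2226/0.3011 = 0.7392
Terminal stock prices: S_u = 174.3, S_d = 129.1
Terminal payoffs (S − K): max(26.28, 0) = 26.28, max(-18.89, 0) = 0
Node 0 (S = 150): V_0 = e^(−0.08)·[0.7392·26.2751 + 0.2608·0.0000] = 17.9282

£17.93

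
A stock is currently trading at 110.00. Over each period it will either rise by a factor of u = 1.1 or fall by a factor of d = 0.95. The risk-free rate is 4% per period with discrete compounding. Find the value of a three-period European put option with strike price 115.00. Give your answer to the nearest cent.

2.66

Risk-neutral probability p = (1 + 0.04 − 0.95)/(1.1 − 0.95) = 0.0900/0.1500 = 0.6000
Terminal stock prices: S_uuu = 146.4, S_uud = 126.4, S_udd = 109.2, S_ddd = 94.31
Terminal payoffs (K − S): max(-31.41, 0) = 0, max(-11.45, 0) = 0, max(5.797, 0) = 5.797, max(20.69, 0) = 20.69
Node uu (S = 133.1): V_uu = 1/1.04·[0.6000·0.0000 + 0.4000·0.0000] = 0.0000
Node ud (S = 115): V_ud = 1/1.04·[0.6000·0.0000 + 0.4000·5.7975] = 2.2298
Node dd (S = 99.27): V_dd = 1/1.04·[0.6000·5.7975 + 0.4000·20.6888] = 11.3019
Node u (S = 121): V_u = 1/1.04·[0.6000·0.0000 + 0.4000·2.2298] = 0.8576
Node d (S = 104.5): V_d = 1/1.04·[0.6000·2.2298 + 0.4000·11.3019] = 5.6333
Node 0 (S = 110): V_0 = 1/1.04·[0.6000·0.8576 + 0.4000·5.6333] = 2.6614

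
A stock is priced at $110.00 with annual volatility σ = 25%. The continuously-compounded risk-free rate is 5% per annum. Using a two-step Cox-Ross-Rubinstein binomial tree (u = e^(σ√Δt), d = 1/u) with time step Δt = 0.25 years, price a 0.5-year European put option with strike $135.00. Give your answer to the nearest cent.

CRR parameters: u = e^(σ√Δt) = e^(0.25·√0.25) = 1.1331, d = 1/u = 0.8825
Per-period rate: rΔt = 0.05·0.25 = 0.0125, so R = e^0.0125 = 1.0126
Risk-neutral probability p = (e^0.0125 − 0.8825)/(1.1331 − 0.8825) = 0.1301/0.2507 = 0.5190
Terminal stock prices: S_uu = 141.2, S_ud = 110, S_dd = 85.67
Terminal payoffs (K − S): max(-6.243, 0) = 0, max(25, 0) = 25, max(49.33, 0) = 49.33
Node u (S = 124.6): V_u = e^(−0.0125)·[0.5190·0.0000 + 0.4810·25.0000] = 11.8763
Node d (S = 97.07): V_d = e^(−0.0125)·[0.5190·25.0000 + 0.4810·49.3319] = 36.2483
Node 0 (S = 110): V_0 = e^(−0.0125)·[0.5190·11.8763 + 0.4810·36.2483] = 23.3067

$23.31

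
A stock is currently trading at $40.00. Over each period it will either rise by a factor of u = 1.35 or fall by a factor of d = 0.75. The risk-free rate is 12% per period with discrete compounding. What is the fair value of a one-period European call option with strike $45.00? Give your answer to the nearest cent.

Risk-neutral probability p = (1 + 0.12 − 0.75)/(1.35 − 0.75) = 0.3700/0.6000 = 0.6167
Terminal stock prices: S_u = 54, S_d = 30
Terminal payoffs (S − K): max(9, 0) = 9, max(-15, 0) = 0
Node 0 (S = 40): V_0 = 1/1.12·[0.6167·9.0000 + 0.3833·0.0000] = 4.9554

$4.96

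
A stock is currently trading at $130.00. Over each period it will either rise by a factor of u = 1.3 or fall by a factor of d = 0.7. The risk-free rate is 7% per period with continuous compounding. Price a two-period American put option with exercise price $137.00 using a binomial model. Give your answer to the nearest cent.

Risk-neutral probability p = (e^0.07 − 0.7)/(1.3 − 0.7) = 0.3725/0.6000 = 0.6208
Terminal stock prices: S_uu = 219.7, S_ud = 118.3, S_dd = 63.7
Terminal payoffs (K − S): max(-82.7, 0) = 0, max(18.7, 0) = 18.7, max(73.3, 0) = 73.3
Node u (S = 169): continuation = e^(−0.07)·[0.6208·0.0000 + 0.3792·18.7000] = 6.6108; exercise value = 0.0000 ≤ continuation, so V_u = 6.6108
Node d (S = 91): continuation = e^(−0.07)·[0.6208·18.7000 + 0.3792·73.3000] = 36.7380; exercise value = 46.0000 > continuation, so V_d = 46.0000 (exercise)
Node 0 (S = 130): continuation = e^(−0.07)·[0.6208·6.6108 + 0.3792·46.0000] = 20.0888; exercise value = 7.0000 ≤ continuation, so V_0 = 20.0888

$20.09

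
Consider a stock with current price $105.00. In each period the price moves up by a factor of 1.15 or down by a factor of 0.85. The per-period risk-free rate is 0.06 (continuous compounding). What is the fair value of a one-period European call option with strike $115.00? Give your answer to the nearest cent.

Risk-neutral probability p = (e^0.06 − 0.85)/(1.15 − 0.85) = 0.2118/0.3000 = 0.7061
Terminal stock prices: S_u = 120.7, S_d = 89.25
Terminal payoffs (S − K): max(5.75, 0) = 5.75, max(-25.75, 0) = 0
Node 0 (S = 105): V_0 = e^(−0.06)·[0.7061·5.7500 + 0.2939·0.0000] = 3.8238

$3.82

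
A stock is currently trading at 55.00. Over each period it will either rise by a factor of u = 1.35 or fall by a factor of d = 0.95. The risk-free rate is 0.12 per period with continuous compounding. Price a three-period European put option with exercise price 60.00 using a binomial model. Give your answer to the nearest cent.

1.54

Risk-neutral probability p = (e^0.12 − 0.95)/(1.35 − 0.95) = 0.1775/0.4000 = 0.4437
Terminal stock prices: S_uuu = 135.3, S_uud = 95.23, S_udd = 67.01, S_ddd = 47.16
Terminal payoffs (K − S): max(-75.32, 0) = 0, max(-35.23, 0) = 0, max(-7.011, 0) = 0, max(12.84, 0) = 12.84
Node uu (S = 100.2): V_uu = e^(−0.12)·[0.4437·0.0000 + 0.5563·0.0000] = 0.0000
Node ud (S = 70.54): V_ud = e^(−0.12)·[0.4437·0.0000 + 0.5563·0.0000] = 0.0000
Node dd (S = 49.64): V_dd = e^(−0.12)·[0.4437·0.0000 + 0.5563·12.8444] = 6.3369
Node u (S = 74.25): V_u = e^(−0.12)·[0.4437·0.0000 + 0.5563·0.0000] = 0.0000
Node d (S = 52.25): V_d = e^(−0.12)·[0.4437·0.0000 + 0.5563·6.3369] = 3.1263
Node 0 (S = 55): V_0 = e^(−0.12)·[0.4437·0.0000 + 0.5563·3.1263] = 1.5424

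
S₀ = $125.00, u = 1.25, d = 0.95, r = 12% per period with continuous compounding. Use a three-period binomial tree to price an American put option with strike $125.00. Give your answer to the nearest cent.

$2.26

Risk-neutral probability p = (e^0.12 − 0.95)/(1.25 − 0.95) = 0.1775/0.3000 = 0.5917
Terminal stock prices: S_uuu = 244.1, S_uud = 185.5, S_udd = 141, S_ddd = 107.2
Terminal payoffs (K − S): max(-119.1, 0) = 0, max(-60.55, 0) = 0, max(-16.02, 0) = 0, max(17.83, 0) = 17.83
Node uu (S = 195.3): continuation = e^(−0.12)·[0.5917·0.0000 + 0.4083·0.0000] = 0.0000; exercise value = 0.0000 ≤ continuation, so V_uu = 0.0000
Node ud (S = 148.4): continuation = e^(−0.12)·[0.5917·0.0000 + 0.4083·0.0000] = 0.0000; exercise value = 0.0000 ≤ continuation, so V_ud = 0.0000
Node dd (S = 112.8): continuation = e^(−0.12)·[0.5917·0.0000 + 0.4083·17.8281] = 6.4568; exercise value = 12.1875 > continuation, so V_dd = 12.1875 (exercise)
Node u (S = 156.2): continuation = e^(−0.12)·[0.5917·0.0000 + 0.4083·0.0000] = 0.0000; exercise value = 0.0000 ≤ continuation, so V_u = 0.0000
Node d (S = 118.8): continuation = e^(−0.12)·[0.5917·0.0000 + 0.4083·12.1875] = 4.4139; exercise value = 6.2500 > continuation, so V_d = 6.2500 (exercise)
Node 0 (S = 125): continuation = e^(−0.12)·[0.5917·0.0000 + 0.4083·6.2500] = 2.2636; exercise value = 0.0000 ≤ continuation, so V_0 = 2.2636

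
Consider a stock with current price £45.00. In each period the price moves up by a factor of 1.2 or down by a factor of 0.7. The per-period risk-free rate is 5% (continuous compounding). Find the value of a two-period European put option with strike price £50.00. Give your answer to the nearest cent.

£6.85

Risk-neutral probability p = (e^0.05 − 0.7)/(1.2 − 0.7) = 0.3513/0.5000 = 0.7025
Terminal stock prices: S_uu = 64.8, S_ud = 37.8, S_dd = 22.05
Terminal payoffs (K − S): max(-14.8, 0) = 0, max(12.2, 0) = 12.2, max(27.95, 0) = 27.95
Node u (S = 54): V_u = e^(−0.05)·[0.7025·0.0000 + 0.2975·12.2000] = 3.4520
Node d (S = 31.5): V_d = e^(−0.05)·[0.7025·12.2000 + 0.2975·27.9500] = 16.0615
Node 0 (S = 45): V_0 = e^(−0.05)·[0.7025·3.4520 + 0.2975·16.0615] = 6.8515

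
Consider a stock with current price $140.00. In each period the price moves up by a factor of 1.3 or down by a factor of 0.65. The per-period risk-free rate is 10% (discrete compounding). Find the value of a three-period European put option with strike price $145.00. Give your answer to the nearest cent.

$12.39

Risk-neutral probability p = (1 + 0.1 − 0.65)/(1.3 − 0.65) = 0.4500/0.6500 = 0.6923
Terminal stock prices: S_uuu = 307.6, S_uud = 153.8, S_udd = 76.9, S_ddd = 38.45
Terminal payoffs (K − S): max(-162.6, 0) = 0, max(-8.79, 0) = 0, max(68.1, 0) = 68.1, max(106.6, 0) = 106.6
Node uu (S = 236.6): V_uu = 1/1.1·[0.6923·0.0000 + 0.3077·0.0000] = 0.0000
Node ud (S = 118.3): V_ud = 1/1.1·[0.6923·0.0000 + 0.3077·68.1050] = 19.0503
Node dd (S = 59.15): V_dd = 1/1.1·[0.6923·68.1050 + 0.3077·106.5525] = 72.6682
Node u (S = 182): V_u = 1/1.1·[0.6923·0.0000 + 0.3077·19.0503] = 5.3288
Node d (S = 91): V_d = 1/1.1·[0.6923·19.0503 + 0.3077·72.6682] = 32.3165
Node 0 (S = 140): V_0 = 1/1.1·[0.6923·5.3288 + 0.3077·32.3165] = 12.3933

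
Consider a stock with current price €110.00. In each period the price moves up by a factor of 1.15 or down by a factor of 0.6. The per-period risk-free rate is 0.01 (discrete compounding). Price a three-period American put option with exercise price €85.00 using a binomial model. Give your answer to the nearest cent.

€6.64

Risk-neutral probability p = (1 + 0.01 − 0.6)/(1.15 − 0.6) = 0.4100/0.5500 = 0.7455
Terminal stock prices: S_uuu = 167.3, S_uud = 87.28, S_udd = 45.54, S_ddd = 23.76
Terminal payoffs (K − S): max(-82.3, 0) = 0, max(-2.285, 0) = 0, max(39.46, 0) = 39.46, max(61.24, 0) = 61.24
Node uu (S = 145.5): continuation = 1/1.01·[0.7455·0.0000 + 0.2545·0.0000] = 0.0000; exercise value = 0.0000 ≤ continuation, so V_uu = 0.0000
Node ud (S = 75.9): continuation = 1/1.01·[0.7455·0.0000 + 0.2545·39.4600] = 9.9449; exercise value = 9.1000 ≤ continuation, so V_ud = 9.9449
Node dd (S = 39.6): continuation = 1/1.01·[0.7455·39.4600 + 0.2545·61.2400] = 44.5584; exercise value = 45.4000 > continuation, so V_dd = 45.4000 (exercise)
Node u (S = 126.5): continuation = 1/1.01·[0.7455·0.0000 + 0.2545·9.9449] = 2.5064; exercise value = 0.0000 ≤ continuation, so V_u = 2.5064
Node d (S = 66): continuation = 1/1.01·[0.7455·9.9449 + 0.2545·45.4000] = 18.7820; exercise value = 19.0000 > continuation, so V_d = 19.0000 (exercise)
Node 0 (S = 110): continuation = 1/1.01·[0.7455·2.5064 + 0.2545·19.0000] = 6.6384; exercise value = 0.0000 ≤ continuation, so V_0 = 6.6384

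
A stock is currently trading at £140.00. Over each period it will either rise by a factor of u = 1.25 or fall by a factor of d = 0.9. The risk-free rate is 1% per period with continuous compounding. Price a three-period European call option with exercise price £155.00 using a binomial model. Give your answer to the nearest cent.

£11.84

Risk-neutral probability p = (e^0.01 − 0.9)/(1.25 − 0.9) = 0.1101/0.3500 = 0.3144
Terminal stock prices: S_uuu = 273.4, S_uud = 196.9, S_udd = 141.8, S_ddd = 102.1
Terminal payoffs (S − K): max(118.4, 0) = 118.4, max(41.88, 0) = 41.88, max(-13.25, 0) = 0, max(-52.94, 0) = 0
Node uu (S = 218.8): V_uu = e^(−0.01)·[0.3144·118.4375 + 0.6856·41.8750] = 65.2923
Node ud (S = 157.5): V_ud = e^(−0.01)·[0.3144·41.8750 + 0.6856·0.0000] = 13.0357
Node dd (S = 113.4): V_dd = e^(−0.01)·[0.3144·0.0000 + 0.6856·0.0000] = 0.0000
Node u (S = 175): V_u = e^(−0.01)·[0.3144·65.2923 + 0.6856·13.0357] = 29.1735
Node d (S = 126): V_d = e^(−0.01)·[0.3144·13.0357 + 0.6856·0.0000] = 4.0580
Node 0 (S = 140): V_0 = e^(−0.01)·[0.3144·29.1735 + 0.6856·4.0580] = 11.8361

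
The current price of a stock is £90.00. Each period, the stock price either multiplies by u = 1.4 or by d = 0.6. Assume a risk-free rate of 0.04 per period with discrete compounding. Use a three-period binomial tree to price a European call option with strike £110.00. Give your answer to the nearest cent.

£20.26

Risk-neutral probability p = (1 + 0.04 − 0.6)/(1.4 − 0.6) = 0.4400/0.8000 = 0.5500
Terminal stock prices: S_uuu = 247, S_uud = 105.8, S_udd = 45.36, S_ddd = 19.44
Terminal payoffs (S − K): max(137, 0) = 137, max(-4.16, 0) = 0, max(-64.64, 0) = 0, max(-90.56, 0) = 0
Node uu (S = 176.4): V_uu = 1/1.04·[0.5500·136.9600 + 0.4500·0.0000] = 72.4308
Node ud (S = 75.6): V_ud = 1/1.04·[0.5500·0.0000 + 0.4500·0.0000] = 0.0000
Node dd (S = 32.4): V_dd = 1/1.04·[0.5500·0.0000 + 0.4500·0.0000] = 0.0000
Node u (S = 126): V_u = 1/1.04·[0.5500·72.4308 + 0.4500·0.0000] = 38.3047
Node d (S = 54): V_d = 1/1.04·[0.5500·0.0000 + 0.4500·0.0000] = 0.0000
Node 0 (S = 90): V_0 = 1/1.04·[0.5500·38.3047 + 0.4500·0.0000] = 20.2573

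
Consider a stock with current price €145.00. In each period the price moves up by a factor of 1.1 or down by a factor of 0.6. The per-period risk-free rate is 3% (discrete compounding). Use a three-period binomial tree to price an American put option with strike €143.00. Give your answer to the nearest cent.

€16.55

Risk-neutral probability p = (1 + 0.03 − 0.6)/(1.1 − 0.6) = 0.4300/0.5000 = 0.8600
Terminal stock prices: S_uuu = 193, S_uud = 105.3, S_udd = 57.42, S_ddd = 31.32
Terminal payoffs (K − S): max(-50, 0) = 0, max(37.73, 0) = 37.73, max(85.58, 0) = 85.58, max(111.7, 0) = 111.7
Node uu (S = 175.5): continuation = 1/1.03·[0.8600·0.0000 + 0.1400·37.7300] = 5.1283; exercise value = 0.0000 ≤ continuation, so V_uu = 5.1283
Node ud (S = 95.7): continuation = 1/1.03·[0.8600·37.7300 + 0.1400·85.5800] = 43.1350; exercise value = 47.3000 > continuation, so V_ud = 47.3000 (exercise)
Node dd (S = 52.2): continuation = 1/1.03·[0.8600·85.5800 + 0.1400·111.6800] = 86.6350; exercise value = 90.8000 > continuation, so V_dd = 90.8000 (exercise)
Node u (S = 159.5): continuation = 1/1.03·[0.8600·5.1283 + 0.1400·47.3000] = 10.7110; exercise value = 0.0000 ≤ continuation, so V_u = 10.7110
Node d (S = 87): continuation = 1/1.03·[0.8600·47.3000 + 0.1400·90.8000] = 51.8350; exercise value = 56.0000 > continuation, so V_d = 56.0000 (exercise)
Node 0 (S = 145): continuation = 1/1.03·[0.8600·10.7110 + 0.1400·56.0000] = 16.5549; exercise value = 0.0000 ≤ continuation, so V_0 = 16.5549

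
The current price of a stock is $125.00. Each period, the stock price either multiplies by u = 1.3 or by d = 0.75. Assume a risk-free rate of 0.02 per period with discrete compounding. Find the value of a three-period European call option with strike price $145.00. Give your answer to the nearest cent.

$19.11

Risk-neutral probability p = (1 + 0.02 − 0.75)/(1.3 − 0.75) = 0.2700/0.5500 = 0.4909
Terminal stock prices: S_uuu = 274.6, S_uud = 158.4, S_udd = 91.41, S_ddd = 52.73
Terminal payoffs (S − K): max(129.6, 0) = 129.6, max(13.44, 0) = 13.44, max(-53.59, 0) = 0, max(-92.27, 0) = 0
Node uu (S = 211.3): V_uu = 1/1.02·[0.4909·129.6250 + 0.5091·13.4375] = 69.0931
Node ud (S = 121.9): V_ud = 1/1.02·[0.4909·13.4375 + 0.5091·0.0000] = 6.4672
Node dd (S = 70.31): V_dd = 1/1.02·[0.4909·0.0000 + 0.5091·0.0000] = 0.0000
Node u (S = 162.5): V_u = 1/1.02·[0.4909·69.0931 + 0.5091·6.4672] = 36.4812
Node d (S = 93.75): V_d = 1/1.02·[0.4909·6.4672 + 0.5091·0.0000] = 3.1126
Node 0 (S = 125): V_0 = 1/1.02·[0.4909·36.4812 + 0.5091·3.1126] = 19.1113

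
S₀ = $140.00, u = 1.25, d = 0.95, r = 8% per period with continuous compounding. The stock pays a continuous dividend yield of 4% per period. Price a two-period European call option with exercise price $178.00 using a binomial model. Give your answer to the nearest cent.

$3.18

Per-period risk-free factor R = e^0.08 = 1.0833; dividend-adjusted growth = e^(0.08−0.04) = 1.0408.
Risk-neutral probability p = (1.0408 − 0.95)/(1.25 − 0.95) = 0.0908/0.3000 = 0.3027
Terminal stock prices: S_uu = 218.8, S_ud = 166.2, S_dd = 126.3
Terminal payoffs (S − K): max(40.75, 0) = 40.75, max(-11.75, 0) = 0, max(-51.65, 0) = 0
Node u (S = 175): V_u = e^(−0.08)·[0.3027·40.7500 + 0.6973·0.0000] = 11.3868
Node d (S = 133): V_d = e^(−0.08)·[0.3027·0.0000 + 0.6973·0.0000] = 0.0000
Node 0 (S = 140): V_0 = e^(−0.08)·[0.3027·11.3868 + 0.6973·0.0000] = 3.1818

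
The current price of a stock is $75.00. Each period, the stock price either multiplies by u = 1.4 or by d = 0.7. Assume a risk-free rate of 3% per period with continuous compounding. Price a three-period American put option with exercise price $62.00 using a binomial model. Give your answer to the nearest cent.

Risk-neutral probability p = (e^0.03 − 0.7)/(1.4 − 0.7) = 0.3305/0.7000 = 0.4721
Terminal stock prices: S_uuu = 205.8, S_uud = 102.9, S_udd = 51.45, S_ddd = 25.72
Terminal payoffs (K − S): max(-143.8, 0) = 0, max(-40.9, 0) = 0, max(10.55, 0) = 10.55, max(36.28, 0) = 36.28
Node uu (S = 147): continuation = e^(−0.03)·[0.4721·0.0000 + 0.5279·0.0000] = 0.0000; exercise value = 0.0000 ≤ continuation, so V_uu = 0.0000
Node ud (S = 73.5): continuation = e^(−0.03)·[0.4721·0.0000 + 0.5279·10.5500] = 5.4050; exercise value = 0.0000 ≤ continuation, so V_ud = 5.4050
Node dd (S = 36.75): continuation = e^(−0.03)·[0.4721·10.5500 + 0.5279·36.2750] = 23.4176; exercise value = 25.2500 > continuation, so V_dd = 25.2500 (exercise)
Node u (S = 105): continuation = e^(−0.03)·[0.4721·0.0000 + 0.5279·5.4050] = 2.7691; exercise value = 0.0000 ≤ continuation, so V_u = 2.7691
Node d (S = 52.5): continuation = e^(−0.03)·[0.4721·5.4050 + 0.5279·25.2500] = 15.4122; exercise value = 9.5000 ≤ continuation, so V_d = 15.4122
Node 0 (S = 75): continuation = e^(−0.03)·[0.4721·2.7691 + 0.5279·15.4122] = 9.1646; exercise value = 0.0000 ≤ continuation, so V_0 = 9.1646

$9.16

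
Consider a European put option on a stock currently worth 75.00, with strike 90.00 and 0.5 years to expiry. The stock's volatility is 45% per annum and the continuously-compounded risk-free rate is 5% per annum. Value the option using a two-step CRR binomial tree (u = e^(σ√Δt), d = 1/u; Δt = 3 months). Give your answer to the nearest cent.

CRR parameters: u = e^(σ√Δt) = e^(0.45·√0.25) = 1.2523, d = 1/u = 0.7985
Per-period rate: rΔt = 0.05·0.25 = 0.0125, so R = e^0.0125 = 1.0126
Risk-neutral probability p = (e^0.0125 − 0.7985)/(1.2523 − 0.7985) = 0.2141/0.4538 = 0.4717
Terminal stock prices: S_uu = 117.6, S_ud = 75, S_dd = 47.82
Terminal payoffs (K − S): max(-27.62, 0) = 0, max(15, 0) = 15, max(42.18, 0) = 42.18
Node u (S = 93.92): V_u = e^(−0.0125)·[0.4717·0.0000 + 0.5283·15.0000] = 7.8260
Node d (S = 59.89): V_d = e^(−0.0125)·[0.4717·15.0000 + 0.5283·42.1779] = 28.9933
Node 0 (S = 75): V_0 = e^(−0.0125)·[0.4717·7.8260 + 0.5283·28.9933] = 18.7725

18.77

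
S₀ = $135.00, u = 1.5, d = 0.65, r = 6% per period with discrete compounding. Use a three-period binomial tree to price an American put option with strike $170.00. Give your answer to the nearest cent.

$49.33

Risk-neutral probability p = (1 + 0.06 − 0.65)/(1.5 − 0.65) = 0.4100/0.8500 = 0.4824
Terminal stock prices: S_uuu = 455.6, S_uud = 197.4, S_udd = 85.56, S_ddd = 37.07
Terminal payoffs (K − S): max(-285.6, 0) = 0, max(-27.44, 0) = 0, max(84.44, 0) = 84.44, max(132.9, 0) = 132.9
Node uu (S = 303.8): continuation = 1/1.06·[0.4824·0.0000 + 0.5176·0.0000] = 0.0000; exercise value = 0.0000 ≤ continuation, so V_uu = 0.0000
Node ud (S = 131.6): continuation = 1/1.06·[0.4824·0.0000 + 0.5176·84.4437] = 41.2378; exercise value = 38.3750 ≤ continuation, so V_ud = 41.2378
Node dd (S = 57.04): continuation = 1/1.06·[0.4824·84.4437 + 0.5176·132.9256] = 103.3399; exercise value = 112.9625 > continuation, so V_dd = 112.9625 (exercise)
Node u (S = 202.5): continuation = 1/1.06·[0.4824·0.0000 + 0.5176·41.2378] = 20.1383; exercise value = 0.0000 ≤ continuation, so V_u = 20.1383
Node d (S = 87.75): continuation = 1/1.06·[0.4824·41.2378 + 0.5176·112.9625] = 73.9301; exercise value = 82.2500 > continuation, so V_d = 82.2500 (exercise)
Node 0 (S = 135): continuation = 1/1.06·[0.4824·20.1383 + 0.5176·82.2500] = 49.3304; exercise value = 35.0000 ≤ continuation, so V_0 = 49.3304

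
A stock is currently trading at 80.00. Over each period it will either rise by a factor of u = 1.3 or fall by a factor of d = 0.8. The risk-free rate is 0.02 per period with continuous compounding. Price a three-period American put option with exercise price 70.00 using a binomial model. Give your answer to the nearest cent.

6.55

Risk-neutral probability p = (e^0.02 − 0.8)/(1.3 − 0.8) = 0.2202/0.5000 = 0.4404
Terminal stock prices: S_uuu = 175.8, S_uud = 108.2, S_udd = 66.56, S_ddd = 40.96
Terminal payoffs (K − S): max(-105.8, 0) = 0, max(-38.16, 0) = 0, max(3.44, 0) = 3.44, max(29.04, 0) = 29.04
Node uu (S = 135.2): continuation = e^(−0.02)·[0.4404·0.0000 + 0.5596·0.0000] = 0.0000; exercise value = 0.0000 ≤ continuation, so V_uu = 0.0000
Node ud (S = 83.2): continuation = e^(−0.02)·[0.4404·0.0000 + 0.5596·3.4400] = 1.8869; exercise value = 0.0000 ≤ continuation, so V_ud = 1.8869
Node dd (S = 51.2): continuation = e^(−0.02)·[0.4404·3.4400 + 0.5596·29.0400] = 17.4139; exercise value = 18.8000 > continuation, so V_dd = 18.8000 (exercise)
Node u (S = 104): continuation = e^(−0.02)·[0.4404·0.0000 + 0.5596·1.8869] = 1.0350; exercise value = 0.0000 ≤ continuation, so V_u = 1.0350
Node d (S = 64): continuation = e^(−0.02)·[0.4404·1.8869 + 0.5596·18.8000] = 11.1267; exercise value = 6.0000 ≤ continuation, so V_d = 11.1267
Node 0 (S = 80): continuation = e^(−0.02)·[0.4404·1.0350 + 0.5596·11.1267] = 6.5499; exercise value = 0.0000 ≤ continuation, so V_0 = 6.5499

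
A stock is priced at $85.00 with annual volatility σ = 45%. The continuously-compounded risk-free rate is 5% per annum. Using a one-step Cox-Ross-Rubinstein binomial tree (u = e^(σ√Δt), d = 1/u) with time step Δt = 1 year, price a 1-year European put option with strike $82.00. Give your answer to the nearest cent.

CRR parameters: u = e^(σ√Δt) = e^(0.45·√1) = 1.5683, d = 1/u = 0.6376
Per-period rate: rΔt = 0.05·1 = 0.05, so R = e^0.05 = 1.0513
Risk-neutral probability p = (e^0.05 − 0.6376)/(1.5683 − 0.6376) = 0.4136/0.9307 = 0.4445
Terminal stock prices: S_u = 133.3, S_d = 54.2
Terminal payoffs (K − S): max(-51.31, 0) = 0, max(27.8, 0) = 27.8
Node 0 (S = 85): V_0 = e^(−0.05)·[0.4445·0.0000 + 0.5555·27.8016] = 14.6919

$14.69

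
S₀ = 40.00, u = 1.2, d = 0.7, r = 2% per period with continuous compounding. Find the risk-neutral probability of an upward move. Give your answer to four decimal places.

p = 0.6404

Risk-neutral probability p = (e^0.02 − 0.7)/(1.2 − 0.7) = 0.3202/0.5000 = 0.6404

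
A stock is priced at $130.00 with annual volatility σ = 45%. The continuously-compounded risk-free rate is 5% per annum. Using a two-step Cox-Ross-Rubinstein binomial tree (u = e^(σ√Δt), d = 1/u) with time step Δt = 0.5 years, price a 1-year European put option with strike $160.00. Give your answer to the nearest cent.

CRR parameters: u = e^(σ√Δt) = e^(0.45·√0.5) = 1.3746, d = 1/u = 0.7275
Per-period rate: rΔt = 0.05·0.5 = 0.025, so R = e^0.025 = 1.0253
Risk-neutral probability p = (e^0.025 − 0.7275)/(1.3746 − 0.7275) = 0.2979/0.6472 = 0.4602
Terminal stock prices: S_uu = 245.7, S_ud = 130, S_dd = 68.8
Terminal payoffs (K − S): max(-85.66, 0) = 0, max(30, 0) = 30, max(91.2, 0) = 91.2
Node u (S = 178.7): V_u = e^(−0.025)·[0.4602·0.0000 + 0.5398·30.0000] = 15.7933
Node d (S = 94.57): V_d = e^(−0.025)·[0.4602·30.0000 + 0.5398·91.2045] = 61.4800
Node 0 (S = 130): V_0 = e^(−0.025)·[0.4602·15.7933 + 0.5398·61.4800] = 39.4548

$39.45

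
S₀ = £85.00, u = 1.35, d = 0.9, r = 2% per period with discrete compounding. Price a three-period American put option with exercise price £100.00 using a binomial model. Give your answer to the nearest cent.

£18.01

Risk-neutral probability p = (1 + 0.02 − 0.9)/(1.35 − 0.9) = 0.1200/0.4500 = 0.2667
Terminal stock prices: S_uuu = 209.1, S_uud = 139.4, S_udd = 92.95, S_ddd = 61.97
Terminal payoffs (K − S): max(-109.1, 0) = 0, max(-39.42, 0) = 0, max(7.052, 0) = 7.052, max(38.03, 0) = 38.03
Node uu (S = 154.9): continuation = 1/1.02·[0.2667·0.0000 + 0.7333·0.0000] = 0.0000; exercise value = 0.0000 ≤ continuation, so V_uu = 0.0000
Node ud (S = 103.3): continuation = 1/1.02·[0.2667·0.0000 + 0.7333·7.0525] = 5.0704; exercise value = 0.0000 ≤ continuation, so V_ud = 5.0704
Node dd (S = 68.85): continuation = 1/1.02·[0.2667·7.0525 + 0.7333·38.0350] = 29.1892; exercise value = 31.1500 > continuation, so V_dd = 31.1500 (exercise)
Node u (S = 114.8): continuation = 1/1.02·[0.2667·0.0000 + 0.7333·5.0704] = 3.6454; exercise value = 0.0000 ≤ continuation, so V_u = 3.6454
Node d (S = 76.5): continuation = 1/1.02·[0.2667·5.0704 + 0.7333·31.1500] = 23.7210; exercise value = 23.5000 ≤ continuation, so V_d = 23.7210
Node 0 (S = 85): continuation = 1/1.02·[0.2667·3.6454 + 0.7333·23.7210] = 18.0074; exercise value = 15.0000 ≤ continuation, so V_0 = 18.0074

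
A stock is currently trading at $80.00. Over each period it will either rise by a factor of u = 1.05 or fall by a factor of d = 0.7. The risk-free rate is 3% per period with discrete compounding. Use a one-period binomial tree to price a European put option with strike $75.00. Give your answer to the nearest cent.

$1.05

Risk-neutral probability p = (1 + 0.03 − 0.7)/(1.05 − 0.7) = 0.3300/0.3500 = 0.9429
Terminal stock prices: S_u = 84, S_d = 56
Terminal payoffs (K − S): max(-9, 0) = 0, max(19, 0) = 19
Node 0 (S = 80): V_0 = 1/1.03·[0.9429·0.0000 + 0.0571·19.0000] = 1.0541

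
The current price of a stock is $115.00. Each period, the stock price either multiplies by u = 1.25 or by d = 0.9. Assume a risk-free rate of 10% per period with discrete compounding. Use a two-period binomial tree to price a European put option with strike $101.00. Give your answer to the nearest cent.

$1.19

Risk-neutral probability p = (1 + 0.1 − 0.9)/(1.25 − 0.9) = 0.2000/0.3500 = 0.5714
Terminal stock prices: S_uu = 179.7, S_ud = 129.4, S_dd = 93.15
Terminal payoffs (K − S): max(-78.69, 0) = 0, max(-28.38, 0) = 0, max(7.85, 0) = 7.85
Node u (S = 143.8): V_u = 1/1.1·[0.5714·0.0000 + 0.4286·0.0000] = 0.0000
Node d (S = 103.5): V_d = 1/1.1·[0.5714·0.0000 + 0.4286·7.8500] = 3.0584
Node 0 (S = 115): V_0 = 1/1.1·[0.5714·0.0000 + 0.4286·3.0584] = 1.1916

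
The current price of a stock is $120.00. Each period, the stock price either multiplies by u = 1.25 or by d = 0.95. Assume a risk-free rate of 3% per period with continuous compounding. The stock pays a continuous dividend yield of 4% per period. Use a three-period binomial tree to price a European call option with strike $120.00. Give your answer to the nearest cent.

Per-period risk-free factor R = e^0.03 = 1.0305; dividend-adjusted growth = e^(0.03−0.04) = 0.9900.
Risk-neutral probability p = (0.9900 − 0.95)/(1.25 − 0.95) = 0.0400/0.3000 = 0.1335
Terminal stock prices: S_uuu = 234.4, S_uud = 178.1, S_udd = 135.4, S_ddd = 102.9
Terminal payoffs (S − K): max(114.4, 0) = 114.4, max(58.12, 0) = 58.12, max(15.38, 0) = 15.38, max(-17.12, 0) = 0
Node uu (S = 187.5): V_uu = e^(−0.03)·[0.1335·114.3750 + 0.8665·58.1250] = 63.6946
Node ud (S = 142.5): V_ud = e^(−0.03)·[0.1335·58.1250 + 0.8665·15.3750] = 20.4590
Node dd (S = 108.3): V_dd = e^(−0.03)·[0.1335·15.3750 + 0.8665·0.0000] = 1.9919
Node u (S = 150): V_u = e^(−0.03)·[0.1335·63.6946 + 0.8665·20.4590] = 25.4557
Node d (S = 114): V_d = e^(−0.03)·[0.1335·20.4590 + 0.8665·1.9919] = 4.3255
Node 0 (S = 120): V_0 = e^(−0.03)·[0.1335·25.4557 + 0.8665·4.3255] = 6.9352

$6.94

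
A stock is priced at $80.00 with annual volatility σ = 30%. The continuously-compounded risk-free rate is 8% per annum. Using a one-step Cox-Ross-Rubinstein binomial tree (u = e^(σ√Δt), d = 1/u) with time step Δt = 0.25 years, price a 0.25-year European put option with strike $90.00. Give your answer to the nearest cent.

$9.75

CRR parameters: u = e^(σ√Δt) = e^(0.3·√0.25) = 1.1618, d = 1/u = 0.8607
Per-period rate: rΔt = 0.08·0.25 = 0.02, so R = e^0.02 = 1.0202
Risk-neutral probability p = (e^0.02 − 0.8607)/(1.1618 − 0.8607) = 0.1595/0.3011 = 0.5297
Terminal stock prices: S_u = 92.95, S_d = 68.86
Terminal payoffs (K − S): max(-2.947, 0) = 0, max(21.14, 0) = 21.14
Node 0 (S = 80): V_0 = e^(−0.02)·[0.5297·0.0000 + 0.4703·21.1434] = 9.7477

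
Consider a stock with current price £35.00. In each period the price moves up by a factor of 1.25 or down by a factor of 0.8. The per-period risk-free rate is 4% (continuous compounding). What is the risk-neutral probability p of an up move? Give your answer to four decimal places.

Risk-neutral probability p = (e^0.04 − 0.8)/(1.25 − 0.8) = 0.2408/0.4500 = 0.5351

p = 0.5351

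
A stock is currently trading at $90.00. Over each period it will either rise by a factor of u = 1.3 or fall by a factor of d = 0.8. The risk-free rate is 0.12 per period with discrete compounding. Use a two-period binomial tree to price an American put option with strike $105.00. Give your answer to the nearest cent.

Risk-neutral probability p = (1 + 0.12 − 0.8)/(1.3 − 0.8) = 0.3200/0.5000 = 0.6400
Terminal stock prices: S_uu = 152.1, S_ud = 93.6, S_dd = 57.6
Terminal payoffs (K − S): max(-47.1, 0) = 0, max(11.4, 0) = 11.4, max(47.4, 0) = 47.4
Node u (S = 117): continuation = 1/1.12·[0.6400·0.0000 + 0.3600·11.4000] = 3.6643; exercise value = 0.0000 ≤ continuation, so V_u = 3.6643
Node d (S = 72): continuation = 1/1.12·[0.6400·11.4000 + 0.3600·47.4000] = 21.7500; exercise value = 33.0000 > continuation, so V_d = 33.0000 (exercise)
Node 0 (S = 90): continuation = 1/1.12·[0.6400·3.6643 + 0.3600·33.0000] = 12.7010; exercise value = 15.0000 > continuation, so V_0 = 15.0000 (exercise)

$15.00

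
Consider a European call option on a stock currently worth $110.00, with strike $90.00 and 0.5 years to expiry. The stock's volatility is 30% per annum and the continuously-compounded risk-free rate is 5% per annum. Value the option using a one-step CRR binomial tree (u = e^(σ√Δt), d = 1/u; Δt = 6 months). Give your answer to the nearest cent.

CRR parameters: u = e^(σ√Δt) = e^(0.3·√0.5) = 1.2363, d = 1/u = 0.8089
Per-period rate: rΔt = 0.05·0.5 = 0.025, so R = e^0.025 = 1.0253
Risk-neutral probability p = (e^0.025 − 0.8089)/(1.2363 − 0.8089) = 0.2165/0.4275 = 0.5064
Terminal stock prices: S_u = 136, S_d = 88.97
Terminal payoffs (S − K): max(45.99, 0) = 45.99, max(-1.026, 0) = 0
Node 0 (S = 110): V_0 = e^(−0.025)·[0.5064·45.9942 + 0.4936·0.0000] = 22.7159

$22.72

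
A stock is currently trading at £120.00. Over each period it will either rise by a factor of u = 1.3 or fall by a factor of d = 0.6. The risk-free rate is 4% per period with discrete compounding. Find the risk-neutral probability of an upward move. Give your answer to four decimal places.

p = 0.6286

Risk-neutral probability p = (1 + 0.04 − 0.6)/(1.3 − 0.6) = 0.4400/0.7000 = 0.6286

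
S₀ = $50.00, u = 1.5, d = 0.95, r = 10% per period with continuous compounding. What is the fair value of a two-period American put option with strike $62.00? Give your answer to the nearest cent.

$12.00

Risk-neutral probability p = (e^0.1 − 0.95)/(1.5 − 0.95) = 0.1552/0.5500 = 0.2821
Terminal stock prices: S_uu = 112.5, S_ud = 71.25, S_dd = 45.12
Terminal payoffs (K − S): max(-50.5, 0) = 0, max(-9.25, 0) = 0, max(16.88, 0) = 16.88
Node u (S = 75): continuation = e^(−0.1)·[0.2821·0.0000 + 0.7179·0.0000] = 0.0000; exercise value = 0.0000 ≤ continuation, so V_u = 0.0000
Node d (S = 47.5): continuation = e^(−0.1)·[0.2821·0.0000 + 0.7179·16.8750] = 10.9613; exercise value = 14.5000 > continuation, so V_d = 14.5000 (exercise)
Node 0 (S = 50): continuation = e^(−0.1)·[0.2821·0.0000 + 0.7179·14.5000] = 9.4186; exercise value = 12.0000 > continuation, so V_0 = 12.0000 (exercise)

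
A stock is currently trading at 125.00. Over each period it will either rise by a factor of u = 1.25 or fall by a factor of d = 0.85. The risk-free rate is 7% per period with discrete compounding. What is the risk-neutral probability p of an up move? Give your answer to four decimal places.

Risk-neutral probability p = (1 + 0.07 − 0.85)/(1.25 − 0.85) = 0.2200/0.4000 = 0.5500

p = 0.5500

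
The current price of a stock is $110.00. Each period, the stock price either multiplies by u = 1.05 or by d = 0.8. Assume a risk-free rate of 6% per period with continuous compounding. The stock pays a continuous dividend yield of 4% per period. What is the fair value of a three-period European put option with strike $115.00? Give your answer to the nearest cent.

Per-period risk-free factor R = e^0.06 = 1.0618; dividend-adjusted growth = e^(0.06−0.04) = 1.0202.
Risk-neutral probability p = (1.0202 − 0.8)/(1.05 − 0.8) = 0.2202/0.2500 = 0.8808
Terminal stock prices: S_uuu = 127.3, S_uud = 97.02, S_udd = 73.92, S_ddd = 56.32
Terminal payoffs (K − S): max(-12.34, 0) = 0, max(17.98, 0) = 17.98, max(41.08, 0) = 41.08, max(58.68, 0) = 58.68
Node uu (S = 121.3): V_uu = e^(−0.06)·[0.8808·0.0000 + 0.1192·17.9800] = 2.0183
Node ud (S = 92.4): V_ud = e^(−0.06)·[0.8808·17.9800 + 0.1192·41.0800] = 19.5260
Node dd (S = 70.4): V_dd = e^(−0.06)·[0.8808·41.0800 + 0.1192·58.6800] = 40.6633
Node u (S = 115.5): V_u = e^(−0.06)·[0.8808·2.0183 + 0.1192·19.5260] = 3.8661
Node d (S = 88): V_d = e^(−0.06)·[0.8808·19.5260 + 0.1192·40.6633] = 20.7616
Node 0 (S = 110): V_0 = e^(−0.06)·[0.8808·3.8661 + 0.1192·20.7616] = 5.5375

$5.54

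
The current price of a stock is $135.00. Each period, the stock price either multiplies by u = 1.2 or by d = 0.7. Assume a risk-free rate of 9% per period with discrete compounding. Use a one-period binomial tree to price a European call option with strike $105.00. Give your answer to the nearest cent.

$40.79

Risk-neutral probability p = (1 + 0.09 − 0.7)/(1.2 − 0.7) = 0.3900/0.5000 = 0.7800
Terminal stock prices: S_u = 162, S_d = 94.5
Terminal payoffs (S − K): max(57, 0) = 57, max(-10.5, 0) = 0
Node 0 (S = 135): V_0 = 1/1.09·[0.7800·57.0000 + 0.2200·0.0000] = 40.7890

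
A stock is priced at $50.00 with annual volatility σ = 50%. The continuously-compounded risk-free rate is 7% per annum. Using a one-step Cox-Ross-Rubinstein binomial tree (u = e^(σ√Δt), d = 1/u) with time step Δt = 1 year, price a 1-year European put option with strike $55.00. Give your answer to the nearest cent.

CRR parameters: u = e^(σ√Δt) = e^(0.5·√1) = 1.6487, d = 1/u = 0.6065
Per-period rate: rΔt = 0.07·1 = 0.07, so R = e^0.07 = 1.0725
Risk-neutral probability p = (e^0.07 − 0.6065)/(1.6487 − 0.6065) = 0.4660/1.0422 = 0.4471
Terminal stock prices: S_u = 82.44, S_d = 30.33
Terminal payoffs (K − S): max(-27.44, 0) = 0, max(24.67, 0) = 24.67
Node 0 (S = 50): V_0 = e^(−0.07)·[0.4471·0.0000 + 0.5529·24.6735] = 12.7194

$12.72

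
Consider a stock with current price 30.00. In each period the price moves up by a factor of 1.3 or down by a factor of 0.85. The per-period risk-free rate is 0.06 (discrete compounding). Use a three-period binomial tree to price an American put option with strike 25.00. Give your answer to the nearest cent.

0.84

Risk-neutral probability p = (1 + 0.06 − 0.85)/(1.3 − 0.85) = 0.2100/0.4500 = 0.4667
Terminal stock prices: S_uuu = 65.91, S_uud = 43.09, S_udd = 28.18, S_ddd = 18.42
Terminal payoffs (K − S): max(-40.91, 0) = 0, max(-18.09, 0) = 0, max(-3.177, 0) = 0, max(6.576, 0) = 6.576
Node uu (S = 50.7): continuation = 1/1.06·[0.4667·0.0000 + 0.5333·0.0000] = 0.0000; exercise value = 0.0000 ≤ continuation, so V_uu = 0.0000
Node ud (S = 33.15): continuation = 1/1.06·[0.4667·0.0000 + 0.5333·0.0000] = 0.0000; exercise value = 0.0000 ≤ continuation, so V_ud = 0.0000
Node dd (S = 21.67): continuation = 1/1.06·[0.4667·0.0000 + 0.5333·6.5763] = 3.3088; exercise value = 3.3250 > continuation, so V_dd = 3.3250 (exercise)
Node u (S = 39): continuation = 1/1.06·[0.4667·0.0000 + 0.5333·0.0000] = 0.0000; exercise value = 0.0000 ≤ continuation, so V_u = 0.0000
Node d (S = 25.5): continuation = 1/1.06·[0.4667·0.0000 + 0.5333·3.3250] = 1.6730; exercise value = 0.0000 ≤ continuation, so V_d = 1.6730
Node 0 (S = 30): continuation = 1/1.06·[0.4667·0.0000 + 0.5333·1.6730] = 0.8417; exercise value = 0.0000 ≤ continuation, so V_0 = 0.8417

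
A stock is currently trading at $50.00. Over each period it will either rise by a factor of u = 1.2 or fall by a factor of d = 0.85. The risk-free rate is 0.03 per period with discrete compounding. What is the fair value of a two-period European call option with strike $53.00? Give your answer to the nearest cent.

$4.74

Risk-neutral probability p = (1 + 0.03 − 0.85)/(1.2 − 0.85) = 0.1800/0.3500 = 0.5143
Terminal stock prices: S_uu = 72, S_ud = 51, S_dd = 36.12
Terminal payoffs (S − K): max(19, 0) = 19, max(-2, 0) = 0, max(-16.88, 0) = 0
Node u (S = 60): V_u = 1/1.03·[0.5143·19.0000 + 0.4857·0.0000] = 9.4868
Node d (S = 42.5): V_d = 1/1.03·[0.5143·0.0000 + 0.4857·0.0000] = 0.0000
Node 0 (S = 50): V_0 = 1/1.03·[0.5143·9.4868 + 0.4857·0.0000] = 4.7368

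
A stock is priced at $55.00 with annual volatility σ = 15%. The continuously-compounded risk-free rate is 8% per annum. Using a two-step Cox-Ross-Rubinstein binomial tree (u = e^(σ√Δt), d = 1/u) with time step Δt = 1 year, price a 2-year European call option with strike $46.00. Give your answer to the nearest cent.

CRR parameters: u = e^(σ√Δt) = e^(0.15·√1) = 1.1618, d = 1/u = 0.8607
Per-period rate: rΔt = 0.08·1 = 0.08, so R = e^0.08 = 1.0833
Risk-neutral probability p = (e^0.08 − 0.8607)/(1.1618 − 0.8607) = 0.2226/0.3011 = 0.7392
Terminal stock prices: S_uu = 74.24, S_ud = 55, S_dd = 40.75
Terminal payoffs (S − K): max(28.24, 0) = 28.24, max(9, 0) = 9, max(-5.255, 0) = 0
Node u (S = 63.9): V_u = e^(−0.08)·[0.7392·28.2422 + 0.2608·9.0000] = 21.4375
Node d (S = 47.34): V_d = e^(−0.08)·[0.7392·9.0000 + 0.2608·0.0000] = 6.1409
Node 0 (S = 55): V_0 = e^(−0.08)·[0.7392·21.4375 + 0.2608·6.1409] = 16.1061

$16.11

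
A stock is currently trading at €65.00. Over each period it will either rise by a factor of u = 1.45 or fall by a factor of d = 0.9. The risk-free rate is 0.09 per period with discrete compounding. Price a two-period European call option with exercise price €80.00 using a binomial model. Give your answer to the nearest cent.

€7.53

Risk-neutral probability p = (1 + 0.09 − 0.9)/(1.45 − 0.9) = 0.1900/0.5500 = 0.3455
Terminal stock prices: S_uu = 136.7, S_ud = 84.83, S_dd = 52.65
Terminal payoffs (S − K): max(56.66, 0) = 56.66, max(4.825, 0) = 4.825, max(-27.35, 0) = 0
Node u (S = 94.25): V_u = 1/1.09·[0.3455·56.6625 + 0.6545·4.8250] = 20.8555
Node d (S = 58.5): V_d = 1/1.09·[0.3455·4.8250 + 0.6545·0.0000] = 1.5292
Node 0 (S = 65): V_0 = 1/1.09·[0.3455·20.8555 + 0.6545·1.5292] = 7.5280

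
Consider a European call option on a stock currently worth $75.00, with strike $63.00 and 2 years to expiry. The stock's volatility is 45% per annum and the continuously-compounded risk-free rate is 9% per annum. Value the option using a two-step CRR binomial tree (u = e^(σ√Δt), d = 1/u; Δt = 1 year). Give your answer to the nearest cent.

CRR parameters: u = e^(σ√Δt) = e^(0.45·√1) = 1.5683, d = 1/u = 0.6376
Per-period rate: rΔt = 0.09·1 = 0.09, so R = e^0.09 = 1.0942
Risk-neutral probability p = (e^0.09 − 0.6376)/(1.5683 − 0.6376) = 0.4565/0.9307 = 0.4905
Terminal stock prices: S_uu = 184.5, S_ud = 75, S_dd = 30.49
Terminal payoffs (S − K): max(121.5, 0) = 121.5, max(12, 0) = 12, max(-32.51, 0) = 0
Node u (S = 117.6): V_u = e^(−0.09)·[0.4905·121.4702 + 0.5095·12.0000] = 60.0457
Node d (S = 47.82): V_d = e^(−0.09)·[0.4905·12.0000 + 0.5095·0.0000] = 5.3799
Node 0 (S = 75): V_0 = e^(−0.09)·[0.4905·60.0457 + 0.5095·5.3799] = 29.4251

$29.43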